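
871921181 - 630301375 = 241619806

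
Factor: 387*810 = 2^1*3^6*5^1*43^1 = 313470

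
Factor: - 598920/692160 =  - 2^(-3)*23^1*31^1*  103^( - 1) = - 713/824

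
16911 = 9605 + 7306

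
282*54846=15466572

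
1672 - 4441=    - 2769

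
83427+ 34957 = 118384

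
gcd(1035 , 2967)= 69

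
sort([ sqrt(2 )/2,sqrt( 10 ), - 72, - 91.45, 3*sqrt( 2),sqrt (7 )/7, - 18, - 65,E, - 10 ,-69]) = [-91.45,-72, - 69 ,-65,  -  18, - 10,sqrt( 7 )/7,sqrt( 2)/2, E,sqrt( 10), 3 *sqrt( 2 ) ] 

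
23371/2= 23371/2 = 11685.50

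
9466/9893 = 9466/9893 =0.96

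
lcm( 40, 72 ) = 360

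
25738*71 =1827398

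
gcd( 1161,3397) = 43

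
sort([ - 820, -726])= [  -  820, - 726 ] 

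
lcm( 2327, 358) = 4654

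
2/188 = 1/94 = 0.01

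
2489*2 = 4978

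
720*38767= 27912240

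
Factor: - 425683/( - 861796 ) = 2^( - 2)*13^( -1)*167^1*2549^1 * 16573^( - 1 ) 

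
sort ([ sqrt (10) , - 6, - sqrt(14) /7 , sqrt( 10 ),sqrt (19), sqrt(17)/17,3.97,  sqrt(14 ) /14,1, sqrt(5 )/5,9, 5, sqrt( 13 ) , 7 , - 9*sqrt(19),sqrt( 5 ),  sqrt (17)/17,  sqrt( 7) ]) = [ - 9*sqrt( 19),- 6, - sqrt ( 14 ) /7,sqrt( 17 )/17,sqrt(17)/17,sqrt (14) /14,sqrt ( 5)/5, 1, sqrt( 5), sqrt( 7 ), sqrt( 10),sqrt( 10),sqrt( 13), 3.97,sqrt( 19 ),5 , 7,9]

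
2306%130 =96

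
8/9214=4/4607 = 0.00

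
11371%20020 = 11371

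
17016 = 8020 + 8996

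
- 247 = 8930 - 9177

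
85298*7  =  597086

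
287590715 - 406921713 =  - 119330998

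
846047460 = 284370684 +561676776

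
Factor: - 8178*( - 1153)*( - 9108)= - 85881463272 =-2^3*3^3*11^1 *23^1*29^1*47^1*1153^1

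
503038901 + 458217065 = 961255966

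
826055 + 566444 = 1392499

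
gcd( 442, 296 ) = 2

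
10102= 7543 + 2559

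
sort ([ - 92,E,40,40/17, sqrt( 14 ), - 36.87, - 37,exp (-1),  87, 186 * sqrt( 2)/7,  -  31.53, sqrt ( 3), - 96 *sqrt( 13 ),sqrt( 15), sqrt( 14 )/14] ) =[ - 96* sqrt( 13), - 92, - 37 , - 36.87, -31.53,sqrt( 14 )/14, exp( - 1 ),sqrt( 3 ),  40/17,E,sqrt( 14 ) , sqrt( 15 ),186*sqrt(2)/7,40,87]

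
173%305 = 173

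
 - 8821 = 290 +  -  9111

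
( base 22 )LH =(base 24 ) JN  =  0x1df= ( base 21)11H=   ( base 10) 479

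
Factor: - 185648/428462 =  - 2^3*41^1*757^( - 1) = -328/757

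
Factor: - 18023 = -67^1*269^1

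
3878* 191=740698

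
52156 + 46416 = 98572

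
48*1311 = 62928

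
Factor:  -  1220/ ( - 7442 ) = 2^1*5^1*61^( - 1)= 10/61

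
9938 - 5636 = 4302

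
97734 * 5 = 488670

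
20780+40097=60877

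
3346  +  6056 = 9402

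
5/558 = 5/558 = 0.01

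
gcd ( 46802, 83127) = 1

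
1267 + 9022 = 10289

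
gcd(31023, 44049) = 3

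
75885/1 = 75885= 75885.00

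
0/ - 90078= 0/1 = - 0.00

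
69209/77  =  9887/11 = 898.82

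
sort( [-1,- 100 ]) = [ - 100,-1]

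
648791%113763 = 79976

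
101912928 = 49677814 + 52235114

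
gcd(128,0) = 128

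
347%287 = 60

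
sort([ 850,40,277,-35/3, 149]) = [ -35/3 , 40,149,277,850 ]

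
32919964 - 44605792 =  - 11685828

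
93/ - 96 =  - 1 + 1/32 = - 0.97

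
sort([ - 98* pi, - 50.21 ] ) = [ - 98*pi,-50.21] 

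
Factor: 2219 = 7^1*317^1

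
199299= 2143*93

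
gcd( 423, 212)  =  1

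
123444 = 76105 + 47339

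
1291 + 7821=9112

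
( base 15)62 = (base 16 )5c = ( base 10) 92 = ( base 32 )2s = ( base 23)40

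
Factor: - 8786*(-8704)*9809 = 2^10 * 17^2*23^1*191^1*577^1 = 750127031296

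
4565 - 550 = 4015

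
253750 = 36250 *7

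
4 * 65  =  260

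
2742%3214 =2742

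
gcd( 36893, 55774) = 79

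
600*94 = 56400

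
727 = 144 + 583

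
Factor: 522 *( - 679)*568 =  - 201320784= - 2^4 * 3^2*7^1 *29^1* 71^1*97^1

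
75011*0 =0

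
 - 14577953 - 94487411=  -  109065364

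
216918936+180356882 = 397275818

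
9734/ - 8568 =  - 4867/4284 = -1.14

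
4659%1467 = 258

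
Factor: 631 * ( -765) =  - 482715  =  - 3^2*5^1*17^1 * 631^1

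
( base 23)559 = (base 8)5321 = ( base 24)4J9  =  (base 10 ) 2769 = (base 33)2hu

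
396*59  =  23364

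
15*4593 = 68895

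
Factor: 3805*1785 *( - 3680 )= - 2^5 * 3^1*5^3*7^1*17^1*23^1*761^1  =  - 24994284000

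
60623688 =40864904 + 19758784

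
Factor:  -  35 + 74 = 39 = 3^1*13^1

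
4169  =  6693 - 2524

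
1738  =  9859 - 8121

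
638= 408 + 230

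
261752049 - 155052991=106699058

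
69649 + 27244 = 96893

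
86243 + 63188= 149431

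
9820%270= 100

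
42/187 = 42/187 = 0.22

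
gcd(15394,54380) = 2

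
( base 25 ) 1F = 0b101000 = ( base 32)18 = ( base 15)2a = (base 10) 40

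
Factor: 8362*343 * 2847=2^1 * 3^1*7^3*13^1*37^1*73^1 * 113^1  =  8165668602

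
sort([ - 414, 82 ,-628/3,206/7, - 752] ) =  [-752,-414  ,-628/3, 206/7,82]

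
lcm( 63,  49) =441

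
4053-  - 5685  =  9738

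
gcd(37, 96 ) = 1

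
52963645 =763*69415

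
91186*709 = 64650874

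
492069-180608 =311461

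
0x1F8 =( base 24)l0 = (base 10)504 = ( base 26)ja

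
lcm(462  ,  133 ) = 8778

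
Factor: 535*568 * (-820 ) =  - 249181600 = - 2^5*5^2 * 41^1*71^1* 107^1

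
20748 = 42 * 494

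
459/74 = 459/74 = 6.20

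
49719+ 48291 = 98010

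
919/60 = 919/60 = 15.32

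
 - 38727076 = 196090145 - 234817221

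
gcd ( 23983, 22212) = 1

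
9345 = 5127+4218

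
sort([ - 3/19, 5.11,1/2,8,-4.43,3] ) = [-4.43,  -  3/19, 1/2,3,5.11,8 ]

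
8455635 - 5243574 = 3212061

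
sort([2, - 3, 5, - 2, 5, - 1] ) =[ - 3 , - 2, - 1, 2, 5,5] 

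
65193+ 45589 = 110782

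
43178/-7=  - 43178/7 = - 6168.29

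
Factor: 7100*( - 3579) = -2^2* 3^1 * 5^2*71^1 * 1193^1 = - 25410900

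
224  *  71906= 16106944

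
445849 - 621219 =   -  175370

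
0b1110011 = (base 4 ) 1303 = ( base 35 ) 3a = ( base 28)43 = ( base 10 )115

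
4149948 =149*27852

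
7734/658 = 3867/329 =11.75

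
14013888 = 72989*192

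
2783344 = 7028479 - 4245135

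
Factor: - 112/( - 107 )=2^4 * 7^1*107^( - 1)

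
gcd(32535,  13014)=6507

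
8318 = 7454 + 864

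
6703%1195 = 728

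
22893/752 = 22893/752= 30.44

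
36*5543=199548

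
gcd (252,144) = 36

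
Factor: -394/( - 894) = 197/447 = 3^(  -  1)*149^( - 1) * 197^1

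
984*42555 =41874120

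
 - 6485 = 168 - 6653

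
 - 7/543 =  - 7/543= -0.01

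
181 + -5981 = -5800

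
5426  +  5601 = 11027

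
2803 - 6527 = -3724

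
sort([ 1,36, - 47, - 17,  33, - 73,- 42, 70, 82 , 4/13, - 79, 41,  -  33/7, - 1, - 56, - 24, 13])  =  [  -  79,  -  73 ,-56, - 47, - 42, - 24, - 17 , - 33/7, - 1,4/13, 1, 13,  33,  36, 41, 70 , 82 ] 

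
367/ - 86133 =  - 367/86133 = - 0.00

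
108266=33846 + 74420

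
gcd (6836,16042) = 2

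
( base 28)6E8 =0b1001111110000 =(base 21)bc1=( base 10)5104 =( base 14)1c08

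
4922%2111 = 700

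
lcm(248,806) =3224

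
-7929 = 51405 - 59334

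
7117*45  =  320265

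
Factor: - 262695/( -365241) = 415/577= 5^1  *83^1*577^( - 1)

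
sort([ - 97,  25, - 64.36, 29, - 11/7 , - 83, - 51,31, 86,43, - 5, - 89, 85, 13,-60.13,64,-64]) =[ - 97, - 89, - 83, - 64.36, - 64, - 60.13 , - 51, - 5, - 11/7, 13, 25,29,  31 , 43, 64,85, 86]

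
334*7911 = 2642274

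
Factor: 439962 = 2^1 * 3^1 *73327^1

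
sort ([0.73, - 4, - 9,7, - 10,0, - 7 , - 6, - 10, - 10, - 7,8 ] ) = [ - 10, - 10, - 10, - 9, - 7, - 7, - 6, - 4,0, 0.73,7, 8]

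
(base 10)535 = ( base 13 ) 322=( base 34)fp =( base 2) 1000010111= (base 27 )jm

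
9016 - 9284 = -268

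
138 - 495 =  - 357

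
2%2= 0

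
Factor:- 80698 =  - 2^1*157^1*257^1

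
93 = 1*93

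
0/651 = 0 = 0.00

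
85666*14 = 1199324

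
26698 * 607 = 16205686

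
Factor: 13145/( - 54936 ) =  - 2^( - 3) * 3^(-2)*5^1*7^( - 1 )*11^1*109^(-1)*239^1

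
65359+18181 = 83540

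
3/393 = 1/131 = 0.01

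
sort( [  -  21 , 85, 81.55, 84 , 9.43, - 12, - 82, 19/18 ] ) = [ -82,  -  21, - 12,  19/18, 9.43, 81.55,  84, 85] 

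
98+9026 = 9124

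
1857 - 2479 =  - 622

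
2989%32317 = 2989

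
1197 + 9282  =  10479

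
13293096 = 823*16152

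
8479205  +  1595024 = 10074229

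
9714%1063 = 147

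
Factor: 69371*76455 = 5303759805 = 3^2*5^1 * 1699^1 * 69371^1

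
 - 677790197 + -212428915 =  - 890219112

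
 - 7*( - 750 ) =5250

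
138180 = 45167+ 93013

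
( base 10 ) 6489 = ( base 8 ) 14531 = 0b1100101011001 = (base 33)5VL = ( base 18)1209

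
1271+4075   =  5346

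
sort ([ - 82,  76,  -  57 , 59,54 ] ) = [ - 82,-57,54, 59, 76]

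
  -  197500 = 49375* (-4)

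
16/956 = 4/239 = 0.02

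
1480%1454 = 26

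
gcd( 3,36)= 3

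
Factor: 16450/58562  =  5^2 * 89^( - 1)= 25/89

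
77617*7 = 543319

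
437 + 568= 1005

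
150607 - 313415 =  - 162808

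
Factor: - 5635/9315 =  - 49/81 = - 3^ ( - 4)*7^2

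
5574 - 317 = 5257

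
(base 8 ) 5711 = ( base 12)18B5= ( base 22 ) 653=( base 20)7AH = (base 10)3017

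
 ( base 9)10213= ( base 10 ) 6735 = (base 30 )7EF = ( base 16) 1A4F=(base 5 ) 203420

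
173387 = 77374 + 96013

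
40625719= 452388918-411763199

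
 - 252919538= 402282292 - 655201830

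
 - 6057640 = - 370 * 16372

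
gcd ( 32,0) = 32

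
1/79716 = 1/79716=0.00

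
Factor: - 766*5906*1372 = - 6206922512 = -  2^4*7^3 * 383^1  *  2953^1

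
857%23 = 6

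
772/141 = 5 + 67/141 = 5.48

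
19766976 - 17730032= 2036944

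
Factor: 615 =3^1*5^1*41^1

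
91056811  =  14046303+77010508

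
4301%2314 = 1987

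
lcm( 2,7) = 14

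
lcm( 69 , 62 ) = 4278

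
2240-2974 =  - 734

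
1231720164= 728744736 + 502975428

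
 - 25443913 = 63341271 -88785184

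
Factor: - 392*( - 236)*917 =84833504  =  2^5*7^3 * 59^1*131^1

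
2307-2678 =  - 371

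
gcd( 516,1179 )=3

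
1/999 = 1/999 = 0.00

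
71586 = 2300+69286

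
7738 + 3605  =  11343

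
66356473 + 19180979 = 85537452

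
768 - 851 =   -  83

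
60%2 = 0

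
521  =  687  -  166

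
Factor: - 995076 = -2^2*3^2*131^1*211^1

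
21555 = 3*7185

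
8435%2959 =2517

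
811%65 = 31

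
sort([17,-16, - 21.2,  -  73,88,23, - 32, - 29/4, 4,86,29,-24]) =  [ - 73, - 32, - 24, - 21.2, - 16, - 29/4, 4, 17,23,  29,86,88]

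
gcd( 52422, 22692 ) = 6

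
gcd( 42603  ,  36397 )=1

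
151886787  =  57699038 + 94187749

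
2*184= 368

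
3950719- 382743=3567976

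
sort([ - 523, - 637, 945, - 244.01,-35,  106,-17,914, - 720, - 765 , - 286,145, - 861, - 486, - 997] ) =[-997, - 861, - 765, - 720,  -  637, - 523, - 486,-286, - 244.01,-35, - 17, 106,145, 914 , 945]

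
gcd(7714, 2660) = 266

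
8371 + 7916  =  16287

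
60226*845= 50890970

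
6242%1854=680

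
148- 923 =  - 775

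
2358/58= 1179/29 = 40.66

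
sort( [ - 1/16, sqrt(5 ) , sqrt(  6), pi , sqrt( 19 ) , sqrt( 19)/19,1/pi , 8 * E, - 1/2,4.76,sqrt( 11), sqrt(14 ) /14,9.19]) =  [ - 1/2, - 1/16,  sqrt( 19 )/19, sqrt( 14)/14,1/pi,sqrt(5), sqrt( 6),pi,sqrt( 11),sqrt( 19), 4.76,9.19,8*E]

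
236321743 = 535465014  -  299143271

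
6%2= 0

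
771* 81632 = 62938272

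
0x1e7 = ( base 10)487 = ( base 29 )GN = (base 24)k7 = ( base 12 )347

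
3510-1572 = 1938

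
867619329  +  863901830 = 1731521159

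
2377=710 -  - 1667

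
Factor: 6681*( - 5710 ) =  - 2^1*3^1*5^1*17^1*131^1*571^1 = - 38148510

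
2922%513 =357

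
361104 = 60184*6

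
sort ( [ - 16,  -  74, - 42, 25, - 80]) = [ - 80, - 74,-42,-16  ,  25 ] 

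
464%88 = 24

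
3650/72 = 1825/36 = 50.69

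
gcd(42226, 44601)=1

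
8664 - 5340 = 3324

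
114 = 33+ 81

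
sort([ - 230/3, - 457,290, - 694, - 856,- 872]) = [ - 872  ,  -  856,  -  694 ,-457, - 230/3,290 ] 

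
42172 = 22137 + 20035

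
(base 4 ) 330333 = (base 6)30023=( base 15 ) 1253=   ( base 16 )f3f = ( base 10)3903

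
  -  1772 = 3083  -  4855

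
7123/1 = 7123 = 7123.00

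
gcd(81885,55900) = 5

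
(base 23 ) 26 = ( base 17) 31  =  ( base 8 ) 64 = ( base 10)52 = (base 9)57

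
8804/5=8804/5 = 1760.80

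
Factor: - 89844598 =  - 2^1*44922299^1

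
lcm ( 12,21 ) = 84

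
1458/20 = 72+9/10 = 72.90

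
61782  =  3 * 20594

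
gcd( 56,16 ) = 8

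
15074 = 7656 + 7418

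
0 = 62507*0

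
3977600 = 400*9944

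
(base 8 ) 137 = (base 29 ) 38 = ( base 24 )3n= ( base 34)2R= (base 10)95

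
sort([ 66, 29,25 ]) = [ 25,29,  66]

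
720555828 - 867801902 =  - 147246074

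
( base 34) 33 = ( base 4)1221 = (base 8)151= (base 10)105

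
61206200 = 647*94600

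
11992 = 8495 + 3497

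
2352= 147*16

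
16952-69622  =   - 52670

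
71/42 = 1 + 29/42=1.69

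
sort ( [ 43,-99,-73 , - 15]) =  [ - 99,-73,  -  15, 43]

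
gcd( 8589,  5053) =1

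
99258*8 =794064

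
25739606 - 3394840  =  22344766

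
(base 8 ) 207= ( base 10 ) 135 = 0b10000111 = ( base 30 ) 4f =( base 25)5a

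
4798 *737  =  3536126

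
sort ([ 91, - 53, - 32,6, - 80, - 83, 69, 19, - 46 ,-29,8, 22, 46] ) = [ - 83 , - 80, - 53,-46, - 32, - 29,6, 8, 19, 22 , 46, 69, 91]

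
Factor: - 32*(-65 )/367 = 2080/367 = 2^5*5^1 * 13^1*367^(  -  1)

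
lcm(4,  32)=32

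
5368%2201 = 966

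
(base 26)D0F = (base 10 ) 8803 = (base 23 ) geh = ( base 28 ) B6B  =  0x2263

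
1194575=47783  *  25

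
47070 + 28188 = 75258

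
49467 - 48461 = 1006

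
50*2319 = 115950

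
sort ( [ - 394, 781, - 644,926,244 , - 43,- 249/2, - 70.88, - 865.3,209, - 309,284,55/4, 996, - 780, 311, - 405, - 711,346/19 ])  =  [-865.3, - 780, - 711, - 644, - 405, - 394, - 309, - 249/2, - 70.88, - 43, 55/4, 346/19,209,244,284, 311,781 , 926, 996]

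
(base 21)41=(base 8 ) 125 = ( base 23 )3G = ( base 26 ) 37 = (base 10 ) 85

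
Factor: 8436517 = 8436517^1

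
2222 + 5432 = 7654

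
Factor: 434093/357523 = 737/607 = 11^1*67^1 * 607^(- 1)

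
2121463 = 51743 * 41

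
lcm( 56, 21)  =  168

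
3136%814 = 694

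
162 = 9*18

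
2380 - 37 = 2343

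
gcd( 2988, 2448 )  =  36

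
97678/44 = 2219+21/22 = 2219.95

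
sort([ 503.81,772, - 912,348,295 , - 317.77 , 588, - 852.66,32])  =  [-912, - 852.66,  -  317.77,32,  295, 348,503.81, 588, 772]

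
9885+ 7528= 17413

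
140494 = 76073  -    -  64421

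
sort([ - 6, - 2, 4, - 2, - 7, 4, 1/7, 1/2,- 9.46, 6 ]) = [ - 9.46, - 7,-6,-2, - 2, 1/7, 1/2, 4,4, 6] 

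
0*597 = 0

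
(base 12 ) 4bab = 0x21b3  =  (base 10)8627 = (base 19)14h1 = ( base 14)3203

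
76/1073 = 76/1073 = 0.07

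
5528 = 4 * 1382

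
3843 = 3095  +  748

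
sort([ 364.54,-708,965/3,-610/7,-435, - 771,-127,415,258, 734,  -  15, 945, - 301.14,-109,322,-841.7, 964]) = [ - 841.7, - 771, - 708,-435,-301.14, - 127,  -  109, - 610/7,-15,258, 965/3, 322,  364.54,415  ,  734, 945,964] 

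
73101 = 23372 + 49729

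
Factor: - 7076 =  - 2^2*29^1 * 61^1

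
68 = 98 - 30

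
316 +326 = 642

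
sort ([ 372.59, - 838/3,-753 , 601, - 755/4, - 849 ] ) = [- 849, - 753,-838/3,-755/4, 372.59, 601 ]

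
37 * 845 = 31265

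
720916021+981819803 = 1702735824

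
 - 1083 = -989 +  - 94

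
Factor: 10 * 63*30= 18900 =2^2*3^3*5^2*7^1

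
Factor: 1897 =7^1*271^1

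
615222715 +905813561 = 1521036276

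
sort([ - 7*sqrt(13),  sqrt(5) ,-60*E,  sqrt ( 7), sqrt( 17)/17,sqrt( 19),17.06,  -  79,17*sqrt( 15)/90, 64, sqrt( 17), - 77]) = [ - 60*E, - 79, - 77, - 7*sqrt( 13) , sqrt( 17)/17,17*sqrt(15)/90,sqrt (5 ), sqrt(7 ), sqrt( 17),sqrt(19),17.06, 64]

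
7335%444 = 231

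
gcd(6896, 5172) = 1724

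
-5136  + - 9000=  - 14136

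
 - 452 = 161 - 613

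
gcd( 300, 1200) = 300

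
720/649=1  +  71/649 = 1.11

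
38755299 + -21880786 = 16874513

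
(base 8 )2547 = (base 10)1383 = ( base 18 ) 44f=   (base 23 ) 2E3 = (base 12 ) 973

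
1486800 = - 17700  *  ( - 84)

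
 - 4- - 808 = 804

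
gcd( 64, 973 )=1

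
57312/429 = 133 + 85/143 = 133.59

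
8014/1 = 8014 = 8014.00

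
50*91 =4550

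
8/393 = 8/393=0.02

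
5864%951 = 158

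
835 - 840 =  - 5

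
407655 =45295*9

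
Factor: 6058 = 2^1 * 13^1*233^1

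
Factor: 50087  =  50087^1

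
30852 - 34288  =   - 3436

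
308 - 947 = -639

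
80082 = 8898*9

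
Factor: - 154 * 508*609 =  - 2^3*3^1*7^2*11^1*29^1*127^1=-47643288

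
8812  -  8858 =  - 46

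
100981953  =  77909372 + 23072581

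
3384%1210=964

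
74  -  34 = 40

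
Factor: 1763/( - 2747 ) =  - 43^1*67^( - 1 ) = - 43/67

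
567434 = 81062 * 7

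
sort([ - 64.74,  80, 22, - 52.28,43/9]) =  [ - 64.74,-52.28,43/9, 22, 80]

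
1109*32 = 35488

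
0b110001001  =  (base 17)162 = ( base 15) 1b3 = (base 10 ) 393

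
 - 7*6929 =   -  48503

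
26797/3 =26797/3 = 8932.33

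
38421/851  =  45 + 126/851 = 45.15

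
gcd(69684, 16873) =1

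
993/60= 16 + 11/20 = 16.55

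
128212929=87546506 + 40666423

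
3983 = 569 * 7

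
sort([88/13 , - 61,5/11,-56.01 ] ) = [  -  61, - 56.01,5/11,88/13] 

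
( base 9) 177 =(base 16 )97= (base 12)107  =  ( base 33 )4j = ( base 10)151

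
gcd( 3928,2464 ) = 8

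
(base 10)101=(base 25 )41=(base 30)3B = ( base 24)45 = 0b1100101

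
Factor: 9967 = 9967^1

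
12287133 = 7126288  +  5160845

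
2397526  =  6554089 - 4156563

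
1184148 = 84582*14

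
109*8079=880611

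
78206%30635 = 16936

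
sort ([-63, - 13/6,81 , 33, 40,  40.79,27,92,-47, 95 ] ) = [ -63, - 47, - 13/6,27,33,40,40.79, 81 , 92,95 ] 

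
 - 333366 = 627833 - 961199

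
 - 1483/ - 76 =19 + 39/76 = 19.51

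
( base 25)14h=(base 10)742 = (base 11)615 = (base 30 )OM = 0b1011100110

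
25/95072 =25/95072 = 0.00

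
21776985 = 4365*4989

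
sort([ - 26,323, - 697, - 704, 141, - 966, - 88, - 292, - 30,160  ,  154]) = [ - 966, - 704, - 697, - 292 ,  -  88, - 30, - 26,141 , 154, 160, 323]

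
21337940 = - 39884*( - 535)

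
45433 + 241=45674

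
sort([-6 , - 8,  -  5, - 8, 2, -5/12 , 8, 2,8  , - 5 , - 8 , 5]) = [ - 8,- 8 ,-8,  -  6, - 5,- 5,  -  5/12,2, 2,5,8, 8 ] 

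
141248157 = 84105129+57143028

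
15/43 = 15/43= 0.35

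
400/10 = 40 = 40.00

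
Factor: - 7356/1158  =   - 1226/193 = - 2^1*193^( - 1)*613^1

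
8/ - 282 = -4/141 = -0.03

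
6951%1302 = 441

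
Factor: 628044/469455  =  796/595 = 2^2*5^( - 1 )*7^( - 1)*17^( - 1 ) * 199^1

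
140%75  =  65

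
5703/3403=1 + 2300/3403  =  1.68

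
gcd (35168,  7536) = 2512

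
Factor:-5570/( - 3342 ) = 3^(-1 )*5^1 = 5/3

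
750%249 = 3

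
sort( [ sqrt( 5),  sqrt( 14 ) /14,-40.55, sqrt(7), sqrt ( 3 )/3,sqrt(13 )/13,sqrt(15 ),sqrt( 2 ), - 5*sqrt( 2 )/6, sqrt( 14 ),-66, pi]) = [ - 66 , - 40.55,-5 * sqrt( 2 )/6,  sqrt( 14 ) /14, sqrt(13)/13, sqrt( 3)/3, sqrt( 2 ), sqrt( 5 ) , sqrt( 7), pi, sqrt( 14), sqrt ( 15)]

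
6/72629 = 6/72629 = 0.00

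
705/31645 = 141/6329 = 0.02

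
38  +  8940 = 8978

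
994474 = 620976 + 373498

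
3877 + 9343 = 13220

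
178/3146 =89/1573 = 0.06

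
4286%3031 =1255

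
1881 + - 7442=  - 5561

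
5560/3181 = 1 + 2379/3181 = 1.75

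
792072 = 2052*386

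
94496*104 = 9827584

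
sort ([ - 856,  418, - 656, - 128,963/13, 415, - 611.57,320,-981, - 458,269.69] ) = [ - 981, - 856,-656, - 611.57, - 458, - 128, 963/13,269.69,320, 415,418]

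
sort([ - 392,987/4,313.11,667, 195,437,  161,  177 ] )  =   [ - 392, 161 , 177,195,987/4 , 313.11,437,667] 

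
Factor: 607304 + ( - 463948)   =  2^2*35839^1 =143356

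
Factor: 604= 2^2 * 151^1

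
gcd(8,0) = 8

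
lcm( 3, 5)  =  15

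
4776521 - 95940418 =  - 91163897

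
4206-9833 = - 5627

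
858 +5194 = 6052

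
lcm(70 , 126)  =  630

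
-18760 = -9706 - 9054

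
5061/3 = 1687 = 1687.00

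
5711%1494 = 1229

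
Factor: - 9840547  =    -  31^1*317437^1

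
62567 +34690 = 97257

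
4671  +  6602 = 11273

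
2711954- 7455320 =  - 4743366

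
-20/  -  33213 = 20/33213 = 0.00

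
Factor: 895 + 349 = 1244 = 2^2*311^1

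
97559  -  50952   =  46607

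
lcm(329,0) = 0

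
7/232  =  7/232 = 0.03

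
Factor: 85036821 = 3^1 * 28345607^1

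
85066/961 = 85066/961 = 88.52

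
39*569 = 22191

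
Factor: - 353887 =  - 29^1  *12203^1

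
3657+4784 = 8441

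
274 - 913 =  - 639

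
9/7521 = 3/2507 = 0.00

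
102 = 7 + 95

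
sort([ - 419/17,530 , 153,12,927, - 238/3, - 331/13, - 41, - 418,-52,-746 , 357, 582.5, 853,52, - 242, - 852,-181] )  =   [ - 852 ,-746, - 418, - 242, - 181, - 238/3, - 52, - 41,-331/13, - 419/17 , 12,52,153,357, 530, 582.5,853, 927] 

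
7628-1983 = 5645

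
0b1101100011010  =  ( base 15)20C8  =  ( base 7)26141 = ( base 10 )6938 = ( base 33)6C8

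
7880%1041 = 593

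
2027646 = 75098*27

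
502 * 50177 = 25188854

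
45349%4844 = 1753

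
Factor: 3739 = 3739^1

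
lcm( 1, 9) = 9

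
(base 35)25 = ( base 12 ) 63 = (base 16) 4b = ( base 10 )75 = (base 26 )2n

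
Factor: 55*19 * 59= 61655 = 5^1*11^1*19^1*59^1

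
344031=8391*41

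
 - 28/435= - 28/435 = - 0.06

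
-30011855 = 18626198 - 48638053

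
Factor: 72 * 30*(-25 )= - 2^4*3^3*5^3=- 54000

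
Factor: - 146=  - 2^1*73^1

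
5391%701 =484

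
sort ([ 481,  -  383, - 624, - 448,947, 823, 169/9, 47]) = [ - 624 ,-448, - 383 , 169/9,  47, 481, 823, 947 ]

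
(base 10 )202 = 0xCA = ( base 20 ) a2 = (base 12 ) 14A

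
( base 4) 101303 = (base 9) 1505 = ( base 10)1139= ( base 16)473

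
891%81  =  0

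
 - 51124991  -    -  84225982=33100991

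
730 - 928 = -198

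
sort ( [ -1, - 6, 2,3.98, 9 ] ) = [ - 6  , - 1, 2,3.98,9]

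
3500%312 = 68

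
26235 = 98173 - 71938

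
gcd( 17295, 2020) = 5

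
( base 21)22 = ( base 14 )32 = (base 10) 44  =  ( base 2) 101100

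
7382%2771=1840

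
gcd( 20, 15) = 5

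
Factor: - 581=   -  7^1*83^1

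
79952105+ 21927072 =101879177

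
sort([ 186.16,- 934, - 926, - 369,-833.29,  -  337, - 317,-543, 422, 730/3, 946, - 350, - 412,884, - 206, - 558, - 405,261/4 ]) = [ - 934, - 926, - 833.29, - 558, - 543, - 412,-405, - 369, - 350, - 337, - 317 , - 206,261/4,186.16, 730/3,422, 884,946] 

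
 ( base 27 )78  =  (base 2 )11000101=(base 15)D2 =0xc5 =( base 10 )197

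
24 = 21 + 3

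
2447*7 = 17129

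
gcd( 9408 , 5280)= 96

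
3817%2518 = 1299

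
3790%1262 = 4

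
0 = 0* 16346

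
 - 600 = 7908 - 8508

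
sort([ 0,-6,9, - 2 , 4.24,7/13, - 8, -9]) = [ - 9, - 8, - 6,  -  2 , 0, 7/13,4.24,9]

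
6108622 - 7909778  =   - 1801156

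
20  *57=1140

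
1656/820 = 2 + 4/205 = 2.02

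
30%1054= 30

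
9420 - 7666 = 1754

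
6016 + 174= 6190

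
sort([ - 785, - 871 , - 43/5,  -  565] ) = [ -871, - 785,-565, - 43/5]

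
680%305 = 70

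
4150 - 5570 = - 1420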